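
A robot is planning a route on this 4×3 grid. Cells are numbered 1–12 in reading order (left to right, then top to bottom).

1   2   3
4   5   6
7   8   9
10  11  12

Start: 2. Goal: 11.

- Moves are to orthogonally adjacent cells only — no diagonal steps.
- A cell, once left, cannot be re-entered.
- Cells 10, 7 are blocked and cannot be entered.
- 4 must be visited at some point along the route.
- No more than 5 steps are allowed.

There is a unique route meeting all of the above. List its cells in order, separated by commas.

The budget equals the shortest possible length, so every move has to be on a shortest route through the required cells.
Route from 2: left 1 to 1, down 1 to 4, right 1 to 5, down 2 to 11 — 5 moves in all.
Check: all required cells visited; 5 ≤ 5 moves.

2, 1, 4, 5, 8, 11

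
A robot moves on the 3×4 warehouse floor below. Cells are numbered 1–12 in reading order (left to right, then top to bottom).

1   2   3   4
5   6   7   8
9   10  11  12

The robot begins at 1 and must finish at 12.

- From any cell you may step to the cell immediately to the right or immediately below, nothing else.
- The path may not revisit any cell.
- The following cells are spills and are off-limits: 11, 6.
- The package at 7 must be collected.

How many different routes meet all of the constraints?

1

A right/down-only route from 1 to 12 makes exactly 2 down-moves and 3 right-moves in some order.
With no other constraints that would be C(5,2) = 10 routes.
Split at 7 and multiply the segment counts (each segment already excludes blocked cells): 1→7: 1; 7→12: 1; product = 1.
That gives 1 route.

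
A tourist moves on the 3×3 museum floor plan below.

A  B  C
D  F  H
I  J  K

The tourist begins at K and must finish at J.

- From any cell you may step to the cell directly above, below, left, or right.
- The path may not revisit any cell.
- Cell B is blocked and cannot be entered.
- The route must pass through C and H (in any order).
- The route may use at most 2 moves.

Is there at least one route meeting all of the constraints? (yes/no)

C must be visited but has only one open neighbour (H), and it is neither the start nor the goal — the route would have to enter and leave through H, re-entering it.

no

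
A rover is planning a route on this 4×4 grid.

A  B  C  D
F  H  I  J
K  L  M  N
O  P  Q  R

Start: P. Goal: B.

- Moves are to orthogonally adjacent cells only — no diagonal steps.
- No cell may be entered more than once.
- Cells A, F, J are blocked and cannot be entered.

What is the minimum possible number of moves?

3

The Manhattan distance from P to B is |4−1| + |2−2| = 3, so at least 3 moves are needed.
A route of 3 moves achieves this: P → L → H → B.
Since 3 matches the lower bound, it is optimal.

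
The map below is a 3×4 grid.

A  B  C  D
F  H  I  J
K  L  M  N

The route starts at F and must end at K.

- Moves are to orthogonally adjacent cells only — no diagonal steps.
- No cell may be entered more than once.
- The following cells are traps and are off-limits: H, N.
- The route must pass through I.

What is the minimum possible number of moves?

Any route passes through I somewhere between F and K. Summing Manhattan distances along the two legs (F → I → K) gives a lower bound of 2 + 3 = 5 moves.
That bound ignores the blocked cells. Measuring each leg by the fewest moves that actually steer around them (F→I: 4; I→K: 3) raises the lower bound to 7.
A route of 7 moves exists: F → A → B → C → I → M → L → K.
Since 7 matches that lower bound, it is optimal.

7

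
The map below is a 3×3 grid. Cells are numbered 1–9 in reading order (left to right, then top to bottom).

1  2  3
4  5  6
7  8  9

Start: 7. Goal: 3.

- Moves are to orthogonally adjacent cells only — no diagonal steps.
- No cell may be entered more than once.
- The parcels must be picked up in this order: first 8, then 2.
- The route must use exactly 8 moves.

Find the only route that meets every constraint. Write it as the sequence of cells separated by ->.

7 -> 8 -> 9 -> 6 -> 5 -> 4 -> 1 -> 2 -> 3

The waypoints must appear in the order 8, 2, with no cell reused.
Route from 7: right 2 to 9, up 1 to 6, left 2 to 4, up 1 to 1, right 2 to 3 — 8 moves in all.
Check: order respected (8 at step 1, 2 at step 7); 8 moves as required.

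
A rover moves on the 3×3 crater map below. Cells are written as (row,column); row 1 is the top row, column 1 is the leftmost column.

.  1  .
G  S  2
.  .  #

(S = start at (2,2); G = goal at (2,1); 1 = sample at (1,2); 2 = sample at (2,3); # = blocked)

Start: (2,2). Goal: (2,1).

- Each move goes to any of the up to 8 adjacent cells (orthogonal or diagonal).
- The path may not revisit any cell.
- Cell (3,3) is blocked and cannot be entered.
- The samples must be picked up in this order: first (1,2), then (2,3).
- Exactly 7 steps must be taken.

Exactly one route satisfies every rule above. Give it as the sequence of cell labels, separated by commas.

The waypoints must appear in the order (1,2), (2,3), with no cell reused.
Route from (2,2): up-left 1 to (1,1), right 2 to (1,3), down 1 to (2,3), down-left 1 to (3,2), left 1 to (3,1), up 1 to (2,1) — 7 moves in all.
Check: order respected (1 at step 2, 2 at step 4); 7 moves as required.

(2,2), (1,1), (1,2), (1,3), (2,3), (3,2), (3,1), (2,1)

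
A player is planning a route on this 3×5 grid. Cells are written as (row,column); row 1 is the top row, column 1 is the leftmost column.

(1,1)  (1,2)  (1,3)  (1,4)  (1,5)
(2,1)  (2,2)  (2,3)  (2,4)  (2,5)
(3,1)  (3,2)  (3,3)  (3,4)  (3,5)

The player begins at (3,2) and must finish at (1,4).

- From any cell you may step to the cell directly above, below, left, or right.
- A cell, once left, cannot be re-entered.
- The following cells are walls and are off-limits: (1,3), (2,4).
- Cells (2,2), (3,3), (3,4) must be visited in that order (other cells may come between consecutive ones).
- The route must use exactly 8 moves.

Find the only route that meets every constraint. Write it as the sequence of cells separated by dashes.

The waypoints must appear in the order (2,2), (3,3), (3,4), with no cell reused.
Route from (3,2): up 1 to (2,2), right 1 to (2,3), down 1 to (3,3), right 2 to (3,5), up 2 to (1,5), left 1 to (1,4) — 8 moves in all.
Check: order respected ((2,2) at step 1, (3,3) at step 3, (3,4) at step 4); 8 moves as required.

(3,2) - (2,2) - (2,3) - (3,3) - (3,4) - (3,5) - (2,5) - (1,5) - (1,4)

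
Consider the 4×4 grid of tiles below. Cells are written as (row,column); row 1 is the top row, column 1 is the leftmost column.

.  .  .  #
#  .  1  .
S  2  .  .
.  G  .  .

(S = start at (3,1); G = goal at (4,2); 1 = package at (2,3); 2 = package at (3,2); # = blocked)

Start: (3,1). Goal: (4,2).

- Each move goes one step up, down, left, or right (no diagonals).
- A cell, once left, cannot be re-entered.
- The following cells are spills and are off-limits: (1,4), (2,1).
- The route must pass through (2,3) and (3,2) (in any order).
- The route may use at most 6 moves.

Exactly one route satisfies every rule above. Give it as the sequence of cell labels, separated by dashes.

(3,1) - (3,2) - (2,2) - (2,3) - (3,3) - (4,3) - (4,2)

The 6-move cap with required stops at (2,3), (3,2) leaves no slack for detours.
Route from (3,1): right 1 to (3,2), up 1 to (2,2), right 1 to (2,3), down 2 to (4,3), left 1 to (4,2) — 6 moves in all.
Check: all required cells visited; 6 ≤ 6 moves.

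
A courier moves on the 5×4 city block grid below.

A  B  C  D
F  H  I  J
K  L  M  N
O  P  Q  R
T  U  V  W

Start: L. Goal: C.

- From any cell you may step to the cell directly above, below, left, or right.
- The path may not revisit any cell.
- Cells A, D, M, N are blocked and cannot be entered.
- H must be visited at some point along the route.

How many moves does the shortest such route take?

3

Any route passes through H somewhere between L and C. Summing Manhattan distances along the two legs (L → H → C) gives a lower bound of 1 + 2 = 3 moves.
A route of 3 moves achieves this: L → H → B → C.
Since 3 matches the lower bound, it is optimal.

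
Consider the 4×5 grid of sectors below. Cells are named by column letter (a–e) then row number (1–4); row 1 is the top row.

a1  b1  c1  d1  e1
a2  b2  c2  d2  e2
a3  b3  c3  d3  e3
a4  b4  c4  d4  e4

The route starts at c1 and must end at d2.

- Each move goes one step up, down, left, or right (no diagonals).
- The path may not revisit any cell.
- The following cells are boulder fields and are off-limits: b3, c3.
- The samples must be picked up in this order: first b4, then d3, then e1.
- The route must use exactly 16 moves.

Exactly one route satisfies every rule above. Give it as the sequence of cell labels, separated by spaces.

c1 c2 b2 b1 a1 a2 a3 a4 b4 c4 d4 d3 e3 e2 e1 d1 d2

The waypoints must appear in the order b4, d3, e1, with no cell reused.
Route from c1: down 1 to c2, left 1 to b2, up 1 to b1, left 1 to a1, down 3 to a4, right 3 to d4, up 1 to d3, right 1 to e3, up 2 to e1, left 1 to d1, down 1 to d2 — 16 moves in all.
Check: order respected (b4 at step 8, d3 at step 11, e1 at step 14); 16 moves as required.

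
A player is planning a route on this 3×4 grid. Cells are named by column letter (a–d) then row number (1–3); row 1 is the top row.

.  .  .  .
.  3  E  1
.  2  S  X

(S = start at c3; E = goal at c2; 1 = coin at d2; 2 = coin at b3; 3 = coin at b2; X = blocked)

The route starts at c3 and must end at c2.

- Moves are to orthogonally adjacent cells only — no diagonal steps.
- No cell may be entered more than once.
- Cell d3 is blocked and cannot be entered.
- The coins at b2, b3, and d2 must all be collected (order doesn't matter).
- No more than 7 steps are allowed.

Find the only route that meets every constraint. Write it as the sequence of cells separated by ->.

The 7-move cap with required stops at b2, b3, d2 leaves no slack for detours.
Route from c3: left to b3, 2× up (reaching b1), 2× right (reaching d1), down to d2, left to c2 — 7 moves in all.
Check: all required cells visited; 7 ≤ 7 moves.

c3 -> b3 -> b2 -> b1 -> c1 -> d1 -> d2 -> c2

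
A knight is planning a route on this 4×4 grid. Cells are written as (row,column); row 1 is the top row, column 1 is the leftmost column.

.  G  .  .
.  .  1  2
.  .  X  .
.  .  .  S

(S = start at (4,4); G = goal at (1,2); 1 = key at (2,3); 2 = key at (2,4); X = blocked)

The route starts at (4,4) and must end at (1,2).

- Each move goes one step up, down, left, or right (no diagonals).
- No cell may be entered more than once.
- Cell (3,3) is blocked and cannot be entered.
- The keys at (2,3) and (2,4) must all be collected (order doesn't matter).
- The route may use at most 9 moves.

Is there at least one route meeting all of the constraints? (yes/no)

yes

One route that works: (4,4) → (3,4) → (2,4) → (2,3) → (1,3) → (1,2).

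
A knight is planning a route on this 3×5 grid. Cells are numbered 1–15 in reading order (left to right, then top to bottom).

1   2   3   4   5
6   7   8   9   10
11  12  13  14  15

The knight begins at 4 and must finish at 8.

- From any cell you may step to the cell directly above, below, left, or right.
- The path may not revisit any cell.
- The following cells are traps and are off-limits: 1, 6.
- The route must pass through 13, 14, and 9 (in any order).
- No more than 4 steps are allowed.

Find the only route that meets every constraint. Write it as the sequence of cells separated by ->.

4 -> 9 -> 14 -> 13 -> 8

The 4-move cap with required stops at 13, 14, 9 leaves no slack for detours.
Route from 4: 2× down (reaching 14), left to 13, up to 8 — 4 moves in all.
Check: all required cells visited; 4 ≤ 4 moves.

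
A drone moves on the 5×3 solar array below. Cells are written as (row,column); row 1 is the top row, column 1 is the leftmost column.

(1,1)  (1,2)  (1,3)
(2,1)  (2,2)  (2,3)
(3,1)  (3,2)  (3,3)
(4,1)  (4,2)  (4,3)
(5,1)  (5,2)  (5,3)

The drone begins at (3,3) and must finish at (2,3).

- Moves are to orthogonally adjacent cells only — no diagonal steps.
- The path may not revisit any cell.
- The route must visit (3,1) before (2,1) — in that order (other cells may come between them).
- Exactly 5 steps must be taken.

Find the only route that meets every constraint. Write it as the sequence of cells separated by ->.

The waypoints must appear in the order (3,1), (2,1), with no cell reused.
Route from (3,3): 2× left (reaching (3,1)), up to (2,1), 2× right (reaching (2,3)) — 5 moves in all.
Check: order respected ((3,1) at step 2, (2,1) at step 3); 5 moves as required.

(3,3) -> (3,2) -> (3,1) -> (2,1) -> (2,2) -> (2,3)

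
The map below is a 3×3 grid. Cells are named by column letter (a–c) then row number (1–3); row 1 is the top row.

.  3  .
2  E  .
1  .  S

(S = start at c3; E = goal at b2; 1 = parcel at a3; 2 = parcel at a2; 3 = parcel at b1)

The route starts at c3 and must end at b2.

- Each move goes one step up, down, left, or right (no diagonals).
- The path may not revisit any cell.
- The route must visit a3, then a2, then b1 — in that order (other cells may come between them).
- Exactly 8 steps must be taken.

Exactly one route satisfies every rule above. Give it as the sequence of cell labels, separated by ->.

The waypoints must appear in the order a3, a2, b1, with no cell reused.
Route from c3: 2× left (reaching a3), 2× up (reaching a1), 2× right (reaching c1), down to c2, left to b2 — 8 moves in all.
Check: order respected (1 at step 2, 2 at step 3, 3 at step 5); 8 moves as required.

c3 -> b3 -> a3 -> a2 -> a1 -> b1 -> c1 -> c2 -> b2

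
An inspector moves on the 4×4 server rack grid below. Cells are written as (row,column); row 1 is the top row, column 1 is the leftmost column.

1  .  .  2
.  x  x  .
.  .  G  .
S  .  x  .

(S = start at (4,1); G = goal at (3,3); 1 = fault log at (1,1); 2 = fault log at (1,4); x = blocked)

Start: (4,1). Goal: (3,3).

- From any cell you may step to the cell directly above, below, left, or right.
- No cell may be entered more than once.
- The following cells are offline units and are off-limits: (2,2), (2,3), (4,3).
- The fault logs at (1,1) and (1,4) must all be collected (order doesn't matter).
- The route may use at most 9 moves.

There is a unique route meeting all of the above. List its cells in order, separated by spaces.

(4,1) (3,1) (2,1) (1,1) (1,2) (1,3) (1,4) (2,4) (3,4) (3,3)

Any route must reach (1,1) and (1,4) and still end at (3,3) within 9 moves, so the order of the required stops is forced.
Route from (4,1): up 3 to (1,1), right 3 to (1,4), down 2 to (3,4), left 1 to (3,3) — 9 moves in all.
Check: all required cells visited; 9 ≤ 9 moves.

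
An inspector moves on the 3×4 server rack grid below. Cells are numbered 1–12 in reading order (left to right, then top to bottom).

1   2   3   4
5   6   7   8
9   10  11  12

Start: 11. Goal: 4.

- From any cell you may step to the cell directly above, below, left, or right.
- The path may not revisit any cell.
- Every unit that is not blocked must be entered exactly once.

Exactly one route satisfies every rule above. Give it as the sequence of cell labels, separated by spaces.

Need to visit all 12 open cells exactly once, starting at 11 and ending at 4.
Cell 9 has only two open neighbours (5 and 10), so the path must pass straight through it: one of those is the cell it's entered from and the other is where it exits.
Route from 11: right to 12, up to 8, 2× left (reaching 6), down to 10, left to 9, 2× up (reaching 1), 3× right (reaching 4) — 11 moves in all.
Check: all 12 open cells covered.

11 12 8 7 6 10 9 5 1 2 3 4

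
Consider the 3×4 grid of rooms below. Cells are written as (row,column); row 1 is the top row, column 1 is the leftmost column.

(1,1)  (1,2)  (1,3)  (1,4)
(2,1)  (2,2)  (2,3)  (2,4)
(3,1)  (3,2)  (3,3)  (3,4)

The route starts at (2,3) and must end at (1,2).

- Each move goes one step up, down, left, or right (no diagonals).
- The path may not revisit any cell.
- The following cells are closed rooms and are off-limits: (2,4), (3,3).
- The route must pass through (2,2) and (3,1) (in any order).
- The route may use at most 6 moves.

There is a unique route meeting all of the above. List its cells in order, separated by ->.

The 6-move cap with required stops at (2,2), (3,1) leaves no slack for detours.
Route from (2,3): left 1 to (2,2), down 1 to (3,2), left 1 to (3,1), up 2 to (1,1), right 1 to (1,2) — 6 moves in all.
Check: all required cells visited; 6 ≤ 6 moves.

(2,3) -> (2,2) -> (3,2) -> (3,1) -> (2,1) -> (1,1) -> (1,2)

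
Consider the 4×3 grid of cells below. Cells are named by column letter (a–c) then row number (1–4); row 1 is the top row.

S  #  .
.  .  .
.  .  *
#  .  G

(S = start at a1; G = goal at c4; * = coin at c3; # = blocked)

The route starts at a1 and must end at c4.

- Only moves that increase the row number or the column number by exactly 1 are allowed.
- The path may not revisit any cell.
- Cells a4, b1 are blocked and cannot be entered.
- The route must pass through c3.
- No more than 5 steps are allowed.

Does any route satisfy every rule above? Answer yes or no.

yes

One route that works: a1 → a2 → a3 → b3 → c3 → c4.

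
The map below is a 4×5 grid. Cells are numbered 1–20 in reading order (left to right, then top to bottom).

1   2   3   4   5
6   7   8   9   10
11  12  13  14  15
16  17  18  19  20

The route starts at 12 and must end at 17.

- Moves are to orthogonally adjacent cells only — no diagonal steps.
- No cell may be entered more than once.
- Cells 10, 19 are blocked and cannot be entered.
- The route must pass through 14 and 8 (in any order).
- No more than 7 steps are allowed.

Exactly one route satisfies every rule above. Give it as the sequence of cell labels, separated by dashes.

12 - 7 - 8 - 9 - 14 - 13 - 18 - 17

The 7-move cap with required stops at 14, 8 leaves no slack for detours.
Route from 12: up 1 to 7, right 2 to 9, down 1 to 14, left 1 to 13, down 1 to 18, left 1 to 17 — 7 moves in all.
Check: all required cells visited; 7 ≤ 7 moves.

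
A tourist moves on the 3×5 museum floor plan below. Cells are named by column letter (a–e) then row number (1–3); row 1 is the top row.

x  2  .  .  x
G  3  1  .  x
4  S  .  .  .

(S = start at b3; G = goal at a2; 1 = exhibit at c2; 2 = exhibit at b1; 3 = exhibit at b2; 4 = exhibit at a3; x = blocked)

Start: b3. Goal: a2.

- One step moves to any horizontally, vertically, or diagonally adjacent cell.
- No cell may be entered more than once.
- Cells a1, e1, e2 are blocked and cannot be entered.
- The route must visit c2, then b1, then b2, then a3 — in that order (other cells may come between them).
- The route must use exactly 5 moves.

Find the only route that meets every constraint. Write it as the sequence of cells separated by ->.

The waypoints must appear in the order c2, b1, b2, a3, with no cell reused.
Route from b3: up-right 1 to c2, up-left 1 to b1, down 1 to b2, down-left 1 to a3, up 1 to a2 — 5 moves in all.
Check: order respected (1 at step 1, 2 at step 2, 3 at step 3, 4 at step 4); 5 moves as required.

b3 -> c2 -> b1 -> b2 -> a3 -> a2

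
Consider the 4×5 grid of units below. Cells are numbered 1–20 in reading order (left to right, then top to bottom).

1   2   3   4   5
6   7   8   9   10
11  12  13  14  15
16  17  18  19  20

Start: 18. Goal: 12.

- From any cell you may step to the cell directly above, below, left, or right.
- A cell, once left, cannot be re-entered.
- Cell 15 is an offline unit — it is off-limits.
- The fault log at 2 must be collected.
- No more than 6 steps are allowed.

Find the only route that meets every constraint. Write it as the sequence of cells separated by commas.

18, 13, 8, 3, 2, 7, 12

The 6-move cap with required stops at 2 leaves no slack for detours.
Route from 18: up 3 to 3, left 1 to 2, down 2 to 12 — 6 moves in all.
Check: all required cells visited; 6 ≤ 6 moves.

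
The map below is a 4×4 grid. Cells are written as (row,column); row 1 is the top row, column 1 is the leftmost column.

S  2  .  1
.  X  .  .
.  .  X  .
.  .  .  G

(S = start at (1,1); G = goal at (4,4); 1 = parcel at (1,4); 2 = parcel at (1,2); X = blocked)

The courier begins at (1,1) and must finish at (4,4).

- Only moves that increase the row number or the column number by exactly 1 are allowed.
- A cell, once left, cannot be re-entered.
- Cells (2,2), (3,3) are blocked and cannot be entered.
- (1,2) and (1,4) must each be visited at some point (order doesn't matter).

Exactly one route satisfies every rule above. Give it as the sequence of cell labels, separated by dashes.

(1,1) - (1,2) - (1,3) - (1,4) - (2,4) - (3,4) - (4,4)

Moves only go right or down, so the column and row indices never decrease.
Route from (1,1): right 3 to (1,4), down 3 to (4,4) — 6 moves in all.
Check: all required cells visited.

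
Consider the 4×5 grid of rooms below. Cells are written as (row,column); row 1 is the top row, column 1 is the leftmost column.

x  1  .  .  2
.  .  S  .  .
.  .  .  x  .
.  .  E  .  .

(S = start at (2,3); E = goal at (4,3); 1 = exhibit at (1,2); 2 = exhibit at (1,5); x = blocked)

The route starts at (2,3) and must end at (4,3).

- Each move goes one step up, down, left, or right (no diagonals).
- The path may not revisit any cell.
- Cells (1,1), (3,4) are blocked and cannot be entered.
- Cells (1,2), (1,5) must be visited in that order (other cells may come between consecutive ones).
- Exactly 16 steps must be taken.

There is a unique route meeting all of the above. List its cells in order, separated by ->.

The waypoints must appear in the order (1,2), (1,5), with no cell reused.
Route from (2,3): down 1 to (3,3), left 1 to (3,2), down 1 to (4,2), left 1 to (4,1), up 2 to (2,1), right 1 to (2,2), up 1 to (1,2), right 3 to (1,5), down 3 to (4,5), left 2 to (4,3) — 16 moves in all.
Check: order respected (1 at step 8, 2 at step 11); 16 moves as required.

(2,3) -> (3,3) -> (3,2) -> (4,2) -> (4,1) -> (3,1) -> (2,1) -> (2,2) -> (1,2) -> (1,3) -> (1,4) -> (1,5) -> (2,5) -> (3,5) -> (4,5) -> (4,4) -> (4,3)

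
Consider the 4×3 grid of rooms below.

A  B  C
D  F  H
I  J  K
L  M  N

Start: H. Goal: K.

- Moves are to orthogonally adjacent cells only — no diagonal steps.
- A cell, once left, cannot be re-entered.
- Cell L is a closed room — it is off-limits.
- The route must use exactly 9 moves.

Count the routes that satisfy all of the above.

Need simple routes of exactly 9 moves from H to K (Manhattan distance 1, so 4 moves are spent on a detour and 4 undoing it).
Enumerating: H C B F D I J M N K | H C B A D I J M N K | H C B A D F J M N K | H F B A D I J M N K.
That gives 4 routes.

4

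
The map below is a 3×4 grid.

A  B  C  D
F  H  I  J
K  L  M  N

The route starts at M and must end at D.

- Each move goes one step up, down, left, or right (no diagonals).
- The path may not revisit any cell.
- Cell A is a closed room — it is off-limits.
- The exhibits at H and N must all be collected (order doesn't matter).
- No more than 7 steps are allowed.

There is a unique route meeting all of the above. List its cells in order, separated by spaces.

M N J I H B C D

The 7-move cap with required stops at H, N leaves no slack for detours.
Route from M: right to N, up to J, 2× left (reaching H), up to B, 2× right (reaching D) — 7 moves in all.
Check: all required cells visited; 7 ≤ 7 moves.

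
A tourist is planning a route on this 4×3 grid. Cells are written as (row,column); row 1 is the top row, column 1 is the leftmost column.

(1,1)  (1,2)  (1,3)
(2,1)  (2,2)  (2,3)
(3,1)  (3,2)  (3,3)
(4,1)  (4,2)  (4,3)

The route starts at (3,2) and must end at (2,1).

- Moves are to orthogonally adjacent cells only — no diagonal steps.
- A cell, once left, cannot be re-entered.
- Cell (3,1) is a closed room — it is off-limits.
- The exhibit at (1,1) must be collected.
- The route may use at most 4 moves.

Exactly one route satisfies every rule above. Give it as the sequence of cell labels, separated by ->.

The 4-move cap with required stops at (1,1) leaves no slack for detours.
Route from (3,2): 2× up (reaching (1,2)), left to (1,1), down to (2,1) — 4 moves in all.
Check: all required cells visited; 4 ≤ 4 moves.

(3,2) -> (2,2) -> (1,2) -> (1,1) -> (2,1)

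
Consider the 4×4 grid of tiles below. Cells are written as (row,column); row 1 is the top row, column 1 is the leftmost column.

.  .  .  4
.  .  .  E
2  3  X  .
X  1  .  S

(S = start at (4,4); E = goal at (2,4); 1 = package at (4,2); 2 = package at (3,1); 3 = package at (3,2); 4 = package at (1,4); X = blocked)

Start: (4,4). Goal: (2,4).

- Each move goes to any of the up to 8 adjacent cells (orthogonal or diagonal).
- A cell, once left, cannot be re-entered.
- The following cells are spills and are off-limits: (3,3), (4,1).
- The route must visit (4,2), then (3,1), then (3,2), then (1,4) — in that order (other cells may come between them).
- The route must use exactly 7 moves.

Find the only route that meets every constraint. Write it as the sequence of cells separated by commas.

The waypoints must appear in the order (4,2), (3,1), (3,2), (1,4), with no cell reused.
Route from (4,4): 2× left (reaching (4,2)), up-left to (3,1), right to (3,2), 2× up-right (reaching (1,4)), down to (2,4) — 7 moves in all.
Check: order respected (1 at step 2, 2 at step 3, 3 at step 4, 4 at step 6); 7 moves as required.

(4,4), (4,3), (4,2), (3,1), (3,2), (2,3), (1,4), (2,4)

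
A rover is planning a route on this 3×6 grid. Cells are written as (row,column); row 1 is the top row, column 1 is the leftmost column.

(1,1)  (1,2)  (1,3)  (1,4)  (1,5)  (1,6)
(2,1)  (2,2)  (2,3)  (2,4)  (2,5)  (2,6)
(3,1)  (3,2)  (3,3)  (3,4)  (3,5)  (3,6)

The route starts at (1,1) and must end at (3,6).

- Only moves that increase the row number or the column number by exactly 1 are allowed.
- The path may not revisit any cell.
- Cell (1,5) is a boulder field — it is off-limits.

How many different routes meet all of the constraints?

A right/down-only route from (1,1) to (3,6) makes exactly 2 down-moves and 5 right-moves in some order.
With no other constraints that would be C(7,2) = 21 routes.
Subtract routes through each blocked cell (inclusion–exclusion for overlaps): − through (1,5): 3 → 18.
That gives 18 routes.

18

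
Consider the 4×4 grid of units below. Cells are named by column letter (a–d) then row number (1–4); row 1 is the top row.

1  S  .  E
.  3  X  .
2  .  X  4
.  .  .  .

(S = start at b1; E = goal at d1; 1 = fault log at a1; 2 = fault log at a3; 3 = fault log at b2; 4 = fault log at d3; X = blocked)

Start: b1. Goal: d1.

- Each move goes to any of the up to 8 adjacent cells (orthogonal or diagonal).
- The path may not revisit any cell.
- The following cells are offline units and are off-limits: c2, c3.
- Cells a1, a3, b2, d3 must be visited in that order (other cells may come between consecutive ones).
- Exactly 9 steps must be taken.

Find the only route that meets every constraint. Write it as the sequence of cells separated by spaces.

b1 a1 a2 a3 b2 b3 c4 d3 d2 d1

The waypoints must appear in the order a1, a3, b2, d3, with no cell reused.
Route from b1: left 1 to a1, down 2 to a3, up-right 1 to b2, down 1 to b3, down-right 1 to c4, up-right 1 to d3, up 2 to d1 — 9 moves in all.
Check: order respected (1 at step 1, 2 at step 3, 3 at step 4, 4 at step 7); 9 moves as required.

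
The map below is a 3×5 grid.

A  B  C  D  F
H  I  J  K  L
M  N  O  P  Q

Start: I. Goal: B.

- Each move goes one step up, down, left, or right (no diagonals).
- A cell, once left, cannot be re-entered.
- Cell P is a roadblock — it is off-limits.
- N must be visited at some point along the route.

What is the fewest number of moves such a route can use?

Any route passes through N somewhere between I and B. Summing Manhattan distances along the two legs (I → N → B) gives a lower bound of 1 + 2 = 3 moves.
The shortest route satisfying every rule uses 5 moves: I → N → M → H → A → B.
The no-revisit rule (legs can't share cells) pushes the minimum above the 3-move bound; an exhaustive check rules out every length from 3 to 4, leaving 5 as the minimum.

5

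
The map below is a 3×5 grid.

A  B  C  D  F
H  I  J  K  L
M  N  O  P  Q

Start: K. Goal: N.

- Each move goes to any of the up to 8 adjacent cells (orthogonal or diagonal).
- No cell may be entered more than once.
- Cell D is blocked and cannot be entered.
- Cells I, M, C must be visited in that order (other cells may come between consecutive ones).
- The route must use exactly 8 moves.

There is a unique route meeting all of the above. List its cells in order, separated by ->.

K -> O -> I -> M -> H -> B -> C -> J -> N

The waypoints must appear in the order I, M, C, with no cell reused.
Route from K: down-left to O, up-left to I, down-left to M, up to H, up-right to B, right to C, down to J, down-left to N — 8 moves in all.
Check: order respected (I at step 2, M at step 3, C at step 6); 8 moves as required.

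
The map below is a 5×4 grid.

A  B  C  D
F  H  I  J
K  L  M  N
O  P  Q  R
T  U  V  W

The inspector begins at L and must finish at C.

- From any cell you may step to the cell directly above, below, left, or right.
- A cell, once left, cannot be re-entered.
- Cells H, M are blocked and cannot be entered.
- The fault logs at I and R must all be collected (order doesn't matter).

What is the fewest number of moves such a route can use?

7

Any route passes through I and R in some order between L and C. Summing Manhattan distances along each leg and taking the cheapest ordering (L → R → I → C) gives a lower bound of 3 + 3 + 1 = 7 moves.
A route of 7 moves achieves this: L → P → Q → R → N → J → I → C.
Since 7 matches the lower bound, it is optimal.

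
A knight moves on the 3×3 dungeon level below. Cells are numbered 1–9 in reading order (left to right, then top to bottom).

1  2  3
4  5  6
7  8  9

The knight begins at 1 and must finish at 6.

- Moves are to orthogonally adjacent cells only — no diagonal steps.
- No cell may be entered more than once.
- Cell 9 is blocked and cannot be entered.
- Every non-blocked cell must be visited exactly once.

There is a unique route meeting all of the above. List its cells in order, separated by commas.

Need to visit all 8 open cells exactly once, starting at 1 and ending at 6.
Cell 3 has only two open neighbours (6 and 2), so the path must pass straight through it: one of those is the cell it's entered from and the other is where it exits.
Route from 1: 2× down (reaching 7), right to 8, 2× up (reaching 2), right to 3, down to 6 — 7 moves in all.
Check: all 8 open cells covered.

1, 4, 7, 8, 5, 2, 3, 6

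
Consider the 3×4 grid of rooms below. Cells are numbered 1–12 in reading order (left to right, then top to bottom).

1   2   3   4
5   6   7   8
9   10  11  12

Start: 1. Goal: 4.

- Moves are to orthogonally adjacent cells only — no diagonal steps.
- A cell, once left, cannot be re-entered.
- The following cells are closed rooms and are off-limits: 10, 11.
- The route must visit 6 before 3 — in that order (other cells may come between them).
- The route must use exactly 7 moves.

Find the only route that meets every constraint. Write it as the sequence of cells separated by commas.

The waypoints must appear in the order 6, 3, with no cell reused.
Route from 1: down 1 to 5, right 1 to 6, up 1 to 2, right 1 to 3, down 1 to 7, right 1 to 8, up 1 to 4 — 7 moves in all.
Check: order respected (6 at step 2, 3 at step 4); 7 moves as required.

1, 5, 6, 2, 3, 7, 8, 4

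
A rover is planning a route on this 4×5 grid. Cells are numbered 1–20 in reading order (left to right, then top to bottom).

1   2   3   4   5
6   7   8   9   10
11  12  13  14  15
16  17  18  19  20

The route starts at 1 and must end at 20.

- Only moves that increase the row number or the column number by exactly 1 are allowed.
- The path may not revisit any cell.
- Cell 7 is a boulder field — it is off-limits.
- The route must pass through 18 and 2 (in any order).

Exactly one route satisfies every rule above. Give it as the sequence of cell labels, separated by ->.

Moves only go right or down, so the column and row indices never decrease.
Route from 1: right 2 to 3, down 3 to 18, right 2 to 20 — 7 moves in all.
Check: all required cells visited.

1 -> 2 -> 3 -> 8 -> 13 -> 18 -> 19 -> 20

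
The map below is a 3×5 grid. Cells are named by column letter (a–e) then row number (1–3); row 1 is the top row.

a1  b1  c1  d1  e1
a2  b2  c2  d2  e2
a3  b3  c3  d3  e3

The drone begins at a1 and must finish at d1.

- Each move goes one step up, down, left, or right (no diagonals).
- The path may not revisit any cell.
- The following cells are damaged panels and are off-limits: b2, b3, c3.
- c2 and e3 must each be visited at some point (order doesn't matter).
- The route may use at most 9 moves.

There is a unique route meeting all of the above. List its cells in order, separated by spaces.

The 9-move cap with required stops at c2, e3 leaves no slack for detours.
Route from a1: 2× right (reaching c1), down to c2, right to d2, down to d3, right to e3, 2× up (reaching e1), left to d1 — 9 moves in all.
Check: all required cells visited; 9 ≤ 9 moves.

a1 b1 c1 c2 d2 d3 e3 e2 e1 d1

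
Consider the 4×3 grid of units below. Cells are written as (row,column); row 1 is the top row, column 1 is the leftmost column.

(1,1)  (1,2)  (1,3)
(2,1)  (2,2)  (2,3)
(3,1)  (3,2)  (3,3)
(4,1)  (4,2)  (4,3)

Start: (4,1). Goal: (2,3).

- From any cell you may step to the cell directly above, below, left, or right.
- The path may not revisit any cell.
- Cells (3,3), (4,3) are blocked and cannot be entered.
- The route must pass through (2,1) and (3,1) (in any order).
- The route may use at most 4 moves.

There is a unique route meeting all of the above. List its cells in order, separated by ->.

The 4-move cap with required stops at (2,1), (3,1) leaves no slack for detours.
Route from (4,1): 2× up (reaching (2,1)), 2× right (reaching (2,3)) — 4 moves in all.
Check: all required cells visited; 4 ≤ 4 moves.

(4,1) -> (3,1) -> (2,1) -> (2,2) -> (2,3)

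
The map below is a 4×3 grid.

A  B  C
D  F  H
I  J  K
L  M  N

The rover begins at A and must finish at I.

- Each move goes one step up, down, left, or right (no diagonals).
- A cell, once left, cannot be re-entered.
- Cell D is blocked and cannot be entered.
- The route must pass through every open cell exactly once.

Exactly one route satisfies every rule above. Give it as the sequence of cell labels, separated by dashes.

Need to visit all 11 open cells exactly once, starting at A and ending at I.
Cell C has only two open neighbours (H and B), so the path must pass straight through it: one of those is the cell it's entered from and the other is where it exits.
Route from A: right 2 to C, down 1 to H, left 1 to F, down 1 to J, right 1 to K, down 1 to N, left 2 to L, up 1 to I — 10 moves in all.
Check: all 11 open cells covered.

A - B - C - H - F - J - K - N - M - L - I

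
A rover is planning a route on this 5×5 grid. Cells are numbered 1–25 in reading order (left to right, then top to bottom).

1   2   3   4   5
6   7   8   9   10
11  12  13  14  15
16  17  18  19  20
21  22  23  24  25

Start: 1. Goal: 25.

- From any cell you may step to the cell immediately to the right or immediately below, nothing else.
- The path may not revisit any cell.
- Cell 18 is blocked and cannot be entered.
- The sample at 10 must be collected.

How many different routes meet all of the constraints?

5

A right/down-only route from 1 to 25 makes exactly 4 down-moves and 4 right-moves in some order.
With no other constraints that would be C(8,4) = 70 routes.
Split at 10 and multiply the segment counts (each segment already excludes blocked cells): 1→10: 5; 10→25: 1; product = 5.
That gives 5 routes.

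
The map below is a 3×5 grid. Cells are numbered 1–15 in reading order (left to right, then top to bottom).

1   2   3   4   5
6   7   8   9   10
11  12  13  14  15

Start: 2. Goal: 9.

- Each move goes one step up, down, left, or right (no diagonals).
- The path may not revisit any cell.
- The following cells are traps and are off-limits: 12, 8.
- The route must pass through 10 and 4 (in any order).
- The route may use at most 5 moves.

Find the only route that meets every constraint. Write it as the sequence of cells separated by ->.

2 -> 3 -> 4 -> 5 -> 10 -> 9

Any route must reach 10 and 4 and still end at 9 within 5 moves, so the order of the required stops is forced.
Route from 2: right 3 to 5, down 1 to 10, left 1 to 9 — 5 moves in all.
Check: all required cells visited; 5 ≤ 5 moves.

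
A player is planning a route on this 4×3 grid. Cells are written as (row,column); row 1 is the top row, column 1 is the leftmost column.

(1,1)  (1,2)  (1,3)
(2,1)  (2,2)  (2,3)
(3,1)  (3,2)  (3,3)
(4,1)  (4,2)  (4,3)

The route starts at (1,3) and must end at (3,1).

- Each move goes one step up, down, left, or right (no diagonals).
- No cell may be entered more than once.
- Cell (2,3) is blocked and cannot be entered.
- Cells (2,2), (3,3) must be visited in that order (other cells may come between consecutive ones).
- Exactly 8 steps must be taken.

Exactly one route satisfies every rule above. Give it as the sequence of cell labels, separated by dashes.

The waypoints must appear in the order (2,2), (3,3), with no cell reused.
Route from (1,3): left to (1,2), 2× down (reaching (3,2)), right to (3,3), down to (4,3), 2× left (reaching (4,1)), up to (3,1) — 8 moves in all.
Check: order respected ((2,2) at step 2, (3,3) at step 4); 8 moves as required.

(1,3) - (1,2) - (2,2) - (3,2) - (3,3) - (4,3) - (4,2) - (4,1) - (3,1)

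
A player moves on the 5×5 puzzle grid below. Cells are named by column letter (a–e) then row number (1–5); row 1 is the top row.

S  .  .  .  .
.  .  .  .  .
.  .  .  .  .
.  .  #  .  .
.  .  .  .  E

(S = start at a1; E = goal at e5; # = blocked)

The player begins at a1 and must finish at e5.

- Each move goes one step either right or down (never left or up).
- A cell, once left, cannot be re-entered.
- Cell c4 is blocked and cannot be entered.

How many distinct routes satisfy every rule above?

40

A right/down-only route from a1 to e5 makes exactly 4 down-moves and 4 right-moves in some order.
With no other constraints that would be C(8,4) = 70 routes.
Subtract routes through each blocked cell (inclusion–exclusion for overlaps): − through c4: 30 → 40.
That gives 40 routes.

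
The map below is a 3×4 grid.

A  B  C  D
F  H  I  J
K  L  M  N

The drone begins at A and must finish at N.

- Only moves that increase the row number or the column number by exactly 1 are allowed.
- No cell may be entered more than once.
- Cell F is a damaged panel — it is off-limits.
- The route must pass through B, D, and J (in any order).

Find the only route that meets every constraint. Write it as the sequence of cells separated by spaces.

A B C D J N

Moves only go right or down, so the column and row indices never decrease.
Route from A: 3× right (reaching D), 2× down (reaching N) — 5 moves in all.
Check: all required cells visited.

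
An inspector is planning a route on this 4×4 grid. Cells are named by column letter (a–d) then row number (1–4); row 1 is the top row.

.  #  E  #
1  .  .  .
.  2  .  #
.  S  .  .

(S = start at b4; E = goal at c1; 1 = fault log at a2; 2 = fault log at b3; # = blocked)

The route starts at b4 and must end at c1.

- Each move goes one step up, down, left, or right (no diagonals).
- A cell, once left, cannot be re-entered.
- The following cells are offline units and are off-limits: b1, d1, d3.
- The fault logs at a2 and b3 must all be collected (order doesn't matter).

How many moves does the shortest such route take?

Any route passes through a2 and b3 in some order between b4 and c1. Summing Manhattan distances along each leg and taking the cheapest ordering (b4 → b3 → a2 → c1) gives a lower bound of 1 + 2 + 3 = 6 moves.
A route of 6 moves achieves this: b4 → b3 → a3 → a2 → b2 → c2 → c1.
Since 6 matches the lower bound, it is optimal.

6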